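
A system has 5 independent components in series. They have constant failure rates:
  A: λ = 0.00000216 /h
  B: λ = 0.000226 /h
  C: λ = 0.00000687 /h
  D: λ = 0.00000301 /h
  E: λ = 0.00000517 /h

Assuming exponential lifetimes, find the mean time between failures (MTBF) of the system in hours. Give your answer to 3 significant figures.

Series of exponential components: λ_sys = Σ λ_i
λ_sys = 0.00000216 + 0.000226 + 0.00000687 + 0.00000301 + 0.00000517 = 2.4321e-04 /h
MTBF = 1 / λ_sys = 4110 h

4110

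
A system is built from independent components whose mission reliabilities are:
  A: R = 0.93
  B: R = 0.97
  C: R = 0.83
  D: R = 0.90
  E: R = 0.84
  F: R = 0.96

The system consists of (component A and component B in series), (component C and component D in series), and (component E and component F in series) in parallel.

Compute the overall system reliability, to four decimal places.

0.9952

Series (A and B): 0.930000 × 0.970000 = 0.902100
Series (C and D): 0.830000 × 0.900000 = 0.747000
Series (E and F): 0.840000 × 0.960000 = 0.806400
Parallel ([0.902100], [0.747000], and [0.806400]): 1 − (1 − 0.902100)(1 − 0.747000)(1 − 0.806400) = 0.9952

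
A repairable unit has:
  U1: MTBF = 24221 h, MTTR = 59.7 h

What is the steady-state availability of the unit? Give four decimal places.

A(U1) = MTBF/(MTBF+MTTR) = 24221/(24221+59.7) = 0.9975

0.9975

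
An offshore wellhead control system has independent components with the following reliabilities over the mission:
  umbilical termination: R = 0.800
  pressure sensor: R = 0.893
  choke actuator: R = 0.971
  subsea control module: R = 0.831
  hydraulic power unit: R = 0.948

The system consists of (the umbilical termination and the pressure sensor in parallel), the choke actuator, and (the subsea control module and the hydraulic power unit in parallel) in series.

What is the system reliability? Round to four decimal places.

Parallel (umbilical termination and pressure sensor): 1 − (1 − 0.800000)(1 − 0.893000) = 0.978600
Parallel (subsea control module and hydraulic power unit): 1 − (1 − 0.831000)(1 − 0.948000) = 0.991212
Series ([0.978600], choke actuator, and [0.991212]): 0.978600 × 0.971000 × 0.991212 = 0.9419

0.9419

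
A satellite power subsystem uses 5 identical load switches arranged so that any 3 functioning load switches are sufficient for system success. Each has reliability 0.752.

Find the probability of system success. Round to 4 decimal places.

R = Σ_{i=3}^{5} C(5,i) p^i (1−p)^{5−i} with p = 0.752
C(5,3)·0.752^3·0.248^2 = 0.261551
C(5,4)·0.752^4·0.248^1 = 0.396546
C(5,5)·0.752^5·0.248^0 = 0.240486
Sum = 0.8986

0.8986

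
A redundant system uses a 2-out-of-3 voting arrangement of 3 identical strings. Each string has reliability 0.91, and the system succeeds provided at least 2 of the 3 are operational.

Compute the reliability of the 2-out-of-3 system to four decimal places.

R = Σ_{i=2}^{3} C(3,i) p^i (1−p)^{3−i} with p = 0.91
C(3,2)·0.91^2·0.09^1 = 0.223587
C(3,3)·0.91^3·0.09^0 = 0.753571
Sum = 0.9772

0.9772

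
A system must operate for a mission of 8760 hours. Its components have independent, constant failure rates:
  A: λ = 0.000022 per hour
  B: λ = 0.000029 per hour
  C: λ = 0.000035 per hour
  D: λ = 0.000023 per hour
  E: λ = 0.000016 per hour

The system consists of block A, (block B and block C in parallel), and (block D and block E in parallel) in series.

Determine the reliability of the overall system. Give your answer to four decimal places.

0.7573

R(A) = exp(−0.000022 × 8760) = 0.824713
R(B) = exp(−0.000029 × 8760) = 0.775661
R(C) = exp(−0.000035 × 8760) = 0.735945
R(D) = exp(−0.000023 × 8760) = 0.817520
R(E) = exp(−0.000016 × 8760) = 0.869219
Parallel (B and C): 1 − (1 − 0.775661)(1 − 0.735945) = 0.940762
Parallel (D and E): 1 − (1 − 0.817520)(1 − 0.869219) = 0.976135
Series (A, [0.940762], and [0.976135]): 0.824713 × 0.940762 × 0.976135 = 0.7573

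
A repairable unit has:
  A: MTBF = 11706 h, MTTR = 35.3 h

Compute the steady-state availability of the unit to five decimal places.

0.99699

A(A) = MTBF/(MTBF+MTTR) = 11706/(11706+35.3) = 0.99699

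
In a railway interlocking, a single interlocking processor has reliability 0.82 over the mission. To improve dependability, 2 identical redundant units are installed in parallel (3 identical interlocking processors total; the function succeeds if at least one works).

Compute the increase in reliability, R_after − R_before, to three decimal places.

R_before = 0.82
R_after = 1 − (1 − 0.82)^3 = 0.994
ΔR = 0.994 − 0.82 = 0.174

0.174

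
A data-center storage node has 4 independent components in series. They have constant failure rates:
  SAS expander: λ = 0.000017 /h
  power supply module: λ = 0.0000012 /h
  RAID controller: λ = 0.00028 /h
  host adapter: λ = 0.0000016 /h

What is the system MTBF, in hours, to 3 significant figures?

Series of exponential components: λ_sys = Σ λ_i
λ_sys = 0.000017 + 0.0000012 + 0.00028 + 0.0000016 = 2.9980e-04 /h
MTBF = 1 / λ_sys = 3340 h

3340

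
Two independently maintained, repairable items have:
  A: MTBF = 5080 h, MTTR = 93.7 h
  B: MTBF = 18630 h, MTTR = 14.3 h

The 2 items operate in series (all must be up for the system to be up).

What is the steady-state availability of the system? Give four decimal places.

0.9811

A(A) = MTBF/(MTBF+MTTR) = 5080/(5080+93.7) = 0.981889
A(B) = MTBF/(MTBF+MTTR) = 18630/(18630+14.3) = 0.999233
Series availability: 0.981889 × 0.999233 = 0.9811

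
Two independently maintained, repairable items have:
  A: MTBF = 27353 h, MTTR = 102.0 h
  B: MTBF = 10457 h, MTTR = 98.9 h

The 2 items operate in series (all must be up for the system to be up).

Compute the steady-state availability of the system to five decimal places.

0.98695

A(A) = MTBF/(MTBF+MTTR) = 27353/(27353+102.0) = 0.996285
A(B) = MTBF/(MTBF+MTTR) = 10457/(10457+98.9) = 0.990631
Series availability: 0.996285 × 0.990631 = 0.98695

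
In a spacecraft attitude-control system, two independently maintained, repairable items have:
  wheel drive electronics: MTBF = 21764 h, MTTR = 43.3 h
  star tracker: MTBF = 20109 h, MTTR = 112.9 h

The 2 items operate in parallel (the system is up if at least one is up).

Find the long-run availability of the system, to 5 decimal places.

0.99999

A(wheel drive electronics) = MTBF/(MTBF+MTTR) = 21764/(21764+43.3) = 0.998014
A(star tracker) = MTBF/(MTBF+MTTR) = 20109/(20109+112.9) = 0.994417
Parallel availability: 1 − (1 − 0.998014)(1 − 0.994417) = 0.99999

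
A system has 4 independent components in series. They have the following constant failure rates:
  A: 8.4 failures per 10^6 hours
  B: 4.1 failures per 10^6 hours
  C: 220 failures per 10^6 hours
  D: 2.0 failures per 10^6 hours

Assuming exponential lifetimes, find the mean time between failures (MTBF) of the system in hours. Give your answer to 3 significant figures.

Series of exponential components: λ_sys = Σ λ_i
λ_sys = 0.0000084 + 0.0000041 + 0.00022 + 0.0000020 = 2.3450e-04 /h
MTBF = 1 / λ_sys = 4260 h

4260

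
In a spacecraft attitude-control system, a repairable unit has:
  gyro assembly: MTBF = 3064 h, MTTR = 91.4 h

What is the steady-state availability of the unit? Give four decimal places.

A(gyro assembly) = MTBF/(MTBF+MTTR) = 3064/(3064+91.4) = 0.9710

0.9710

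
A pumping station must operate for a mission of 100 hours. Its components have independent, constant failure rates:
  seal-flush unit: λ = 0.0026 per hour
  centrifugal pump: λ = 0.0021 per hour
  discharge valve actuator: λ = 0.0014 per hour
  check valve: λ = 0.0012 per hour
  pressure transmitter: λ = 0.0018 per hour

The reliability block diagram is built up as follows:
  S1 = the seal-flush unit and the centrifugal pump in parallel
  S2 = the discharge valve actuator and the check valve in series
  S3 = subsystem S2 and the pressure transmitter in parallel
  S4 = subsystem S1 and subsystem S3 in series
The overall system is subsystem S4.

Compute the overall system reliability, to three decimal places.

0.921

R(seal-flush unit) = exp(−0.0026 × 100) = 0.77105
R(centrifugal pump) = exp(−0.0021 × 100) = 0.81058
R(discharge valve actuator) = exp(−0.0014 × 100) = 0.86936
R(check valve) = exp(−0.0012 × 100) = 0.88692
R(pressure transmitter) = exp(−0.0018 × 100) = 0.83527
Parallel (seal-flush unit and centrifugal pump): 1 − (1 − 0.77105)(1 − 0.81058) = 0.95663
Series (discharge valve actuator and check valve): 0.86936 × 0.88692 = 0.77105
Parallel ([0.77105] and pressure transmitter): 1 − (1 − 0.77105)(1 − 0.83527) = 0.96229
Series ([0.95663] and [0.96229]): 0.95663 × 0.96229 = 0.921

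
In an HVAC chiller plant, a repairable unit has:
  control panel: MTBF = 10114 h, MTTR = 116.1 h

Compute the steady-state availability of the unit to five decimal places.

0.98865

A(control panel) = MTBF/(MTBF+MTTR) = 10114/(10114+116.1) = 0.98865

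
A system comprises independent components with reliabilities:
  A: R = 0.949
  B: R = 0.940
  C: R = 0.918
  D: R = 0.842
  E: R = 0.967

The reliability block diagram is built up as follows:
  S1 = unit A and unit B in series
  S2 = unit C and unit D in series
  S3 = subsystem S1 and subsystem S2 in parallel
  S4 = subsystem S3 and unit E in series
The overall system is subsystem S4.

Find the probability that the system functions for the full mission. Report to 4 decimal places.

0.9433

Series (A and B): 0.949000 × 0.940000 = 0.892060
Series (C and D): 0.918000 × 0.842000 = 0.772956
Parallel ([0.892060] and [0.772956]): 1 − (1 − 0.892060)(1 − 0.772956) = 0.975493
Series ([0.975493] and E): 0.975493 × 0.967000 = 0.9433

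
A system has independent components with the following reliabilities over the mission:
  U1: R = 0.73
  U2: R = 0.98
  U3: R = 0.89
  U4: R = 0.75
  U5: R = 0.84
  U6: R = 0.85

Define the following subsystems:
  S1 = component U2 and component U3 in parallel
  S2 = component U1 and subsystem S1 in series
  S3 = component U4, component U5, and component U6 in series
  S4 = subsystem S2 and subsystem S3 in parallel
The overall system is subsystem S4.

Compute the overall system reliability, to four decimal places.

0.8738

Parallel (U2 and U3): 1 − (1 − 0.980000)(1 − 0.890000) = 0.997800
Series (U1 and [0.997800]): 0.730000 × 0.997800 = 0.728394
Series (U4, U5, and U6): 0.750000 × 0.840000 × 0.850000 = 0.535500
Parallel ([0.728394] and [0.535500]): 1 − (1 − 0.728394)(1 − 0.535500) = 0.8738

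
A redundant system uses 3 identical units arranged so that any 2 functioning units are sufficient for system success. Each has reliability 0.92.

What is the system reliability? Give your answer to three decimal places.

0.982

R = Σ_{i=2}^{3} C(3,i) p^i (1−p)^{3−i} with p = 0.92
C(3,2)·0.92^2·0.08^1 = 0.20314
C(3,3)·0.92^3·0.08^0 = 0.77869
Sum = 0.982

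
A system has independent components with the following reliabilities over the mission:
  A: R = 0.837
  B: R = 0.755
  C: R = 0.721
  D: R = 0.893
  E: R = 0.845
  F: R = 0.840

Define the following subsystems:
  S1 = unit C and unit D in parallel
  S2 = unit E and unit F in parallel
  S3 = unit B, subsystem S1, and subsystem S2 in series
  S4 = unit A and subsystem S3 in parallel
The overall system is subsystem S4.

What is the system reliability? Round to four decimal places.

0.9534

Parallel (C and D): 1 − (1 − 0.721000)(1 − 0.893000) = 0.970147
Parallel (E and F): 1 − (1 − 0.845000)(1 − 0.840000) = 0.975200
Series (B, [0.970147], and [0.975200]): 0.755000 × 0.970147 × 0.975200 = 0.714296
Parallel (A and [0.714296]): 1 − (1 − 0.837000)(1 − 0.714296) = 0.9534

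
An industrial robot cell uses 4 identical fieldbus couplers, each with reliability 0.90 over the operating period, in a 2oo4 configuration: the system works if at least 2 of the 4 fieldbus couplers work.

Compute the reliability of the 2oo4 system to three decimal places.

0.996

R = Σ_{i=2}^{4} C(4,i) p^i (1−p)^{4−i} with p = 0.90
C(4,2)·0.90^2·0.10^2 = 0.04860
C(4,3)·0.90^3·0.10^1 = 0.29160
C(4,4)·0.90^4·0.10^0 = 0.65610
Sum = 0.996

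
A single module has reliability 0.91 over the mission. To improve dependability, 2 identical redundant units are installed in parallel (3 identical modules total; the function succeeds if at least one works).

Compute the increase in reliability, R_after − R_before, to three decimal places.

R_before = 0.91
R_after = 1 − (1 − 0.91)^3 = 0.999
ΔR = 0.999 − 0.91 = 0.089

0.089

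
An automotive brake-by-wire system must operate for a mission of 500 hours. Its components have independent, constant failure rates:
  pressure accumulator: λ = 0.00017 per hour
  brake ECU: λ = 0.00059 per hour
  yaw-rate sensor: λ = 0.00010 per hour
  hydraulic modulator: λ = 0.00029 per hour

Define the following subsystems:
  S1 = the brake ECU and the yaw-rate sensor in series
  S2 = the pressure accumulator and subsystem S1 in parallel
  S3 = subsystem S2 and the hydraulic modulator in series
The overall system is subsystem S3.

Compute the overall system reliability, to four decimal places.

0.8445

R(pressure accumulator) = exp(−0.00017 × 500) = 0.918512
R(brake ECU) = exp(−0.00059 × 500) = 0.744532
R(yaw-rate sensor) = exp(−0.00010 × 500) = 0.951229
R(hydraulic modulator) = exp(−0.00029 × 500) = 0.865022
Series (brake ECU and yaw-rate sensor): 0.744532 × 0.951229 = 0.708220
Parallel (pressure accumulator and [0.708220]): 1 − (1 − 0.918512)(1 − 0.708220) = 0.976223
Series ([0.976223] and hydraulic modulator): 0.976223 × 0.865022 = 0.8445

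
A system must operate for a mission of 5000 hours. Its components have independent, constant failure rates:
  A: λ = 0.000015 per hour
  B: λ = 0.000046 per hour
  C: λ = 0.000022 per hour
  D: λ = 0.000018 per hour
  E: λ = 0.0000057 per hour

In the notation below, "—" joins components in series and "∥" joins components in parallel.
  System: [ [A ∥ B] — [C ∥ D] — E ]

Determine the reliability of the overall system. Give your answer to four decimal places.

R(A) = exp(−0.000015 × 5000) = 0.927743
R(B) = exp(−0.000046 × 5000) = 0.794534
R(C) = exp(−0.000022 × 5000) = 0.895834
R(D) = exp(−0.000018 × 5000) = 0.913931
R(E) = exp(−0.0000057 × 5000) = 0.971902
Parallel (A and B): 1 − (1 − 0.927743)(1 − 0.794534) = 0.985154
Parallel (C and D): 1 − (1 − 0.895834)(1 − 0.913931) = 0.991035
Series ([0.985154], [0.991035], and E): 0.985154 × 0.991035 × 0.971902 = 0.9489

0.9489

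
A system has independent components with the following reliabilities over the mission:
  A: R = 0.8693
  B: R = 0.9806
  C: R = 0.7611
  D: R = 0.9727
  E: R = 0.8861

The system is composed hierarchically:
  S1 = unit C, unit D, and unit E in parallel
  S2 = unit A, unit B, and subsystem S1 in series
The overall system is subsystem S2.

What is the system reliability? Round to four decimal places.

0.8518

Parallel (C, D, and E): 1 − (1 − 0.761100)(1 − 0.972700)(1 − 0.886100) = 0.999257
Series (A, B, and [0.999257]): 0.869300 × 0.980600 × 0.999257 = 0.8518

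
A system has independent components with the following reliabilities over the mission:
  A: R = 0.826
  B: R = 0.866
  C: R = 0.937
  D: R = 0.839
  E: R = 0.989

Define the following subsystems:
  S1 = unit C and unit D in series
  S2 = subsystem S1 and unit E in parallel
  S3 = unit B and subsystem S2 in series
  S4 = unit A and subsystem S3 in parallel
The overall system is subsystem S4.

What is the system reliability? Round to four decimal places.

Series (C and D): 0.937000 × 0.839000 = 0.786143
Parallel ([0.786143] and E): 1 − (1 − 0.786143)(1 − 0.989000) = 0.997648
Series (B and [0.997648]): 0.866000 × 0.997648 = 0.863963
Parallel (A and [0.863963]): 1 − (1 − 0.826000)(1 − 0.863963) = 0.9763

0.9763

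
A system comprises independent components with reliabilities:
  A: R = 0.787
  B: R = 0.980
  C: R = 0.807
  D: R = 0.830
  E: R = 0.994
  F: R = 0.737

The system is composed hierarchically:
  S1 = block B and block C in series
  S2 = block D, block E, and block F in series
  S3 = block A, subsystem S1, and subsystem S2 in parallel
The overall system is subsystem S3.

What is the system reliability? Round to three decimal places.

Series (B and C): 0.98000 × 0.80700 = 0.79086
Series (D, E, and F): 0.83000 × 0.99400 × 0.73700 = 0.60804
Parallel (A, [0.79086], and [0.60804]): 1 − (1 − 0.78700)(1 − 0.79086)(1 − 0.60804) = 0.983

0.983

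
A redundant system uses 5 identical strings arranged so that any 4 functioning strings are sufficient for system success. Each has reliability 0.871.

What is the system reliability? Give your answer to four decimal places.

0.8725

R = Σ_{i=4}^{5} C(5,i) p^i (1−p)^{5−i} with p = 0.871
C(5,4)·0.871^4·0.129^1 = 0.371221
C(5,5)·0.871^5·0.129^0 = 0.501292
Sum = 0.8725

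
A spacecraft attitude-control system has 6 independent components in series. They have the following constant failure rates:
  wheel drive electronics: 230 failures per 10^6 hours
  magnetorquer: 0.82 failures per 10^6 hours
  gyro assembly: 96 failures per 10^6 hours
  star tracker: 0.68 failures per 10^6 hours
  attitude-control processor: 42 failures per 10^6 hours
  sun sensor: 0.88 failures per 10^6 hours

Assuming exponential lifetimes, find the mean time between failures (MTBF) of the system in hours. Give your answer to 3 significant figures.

Series of exponential components: λ_sys = Σ λ_i
λ_sys = 0.00023 + 0.00000082 + 0.000096 + 0.00000068 + 0.000042 + 0.00000088 = 3.7038e-04 /h
MTBF = 1 / λ_sys = 2700 h

2700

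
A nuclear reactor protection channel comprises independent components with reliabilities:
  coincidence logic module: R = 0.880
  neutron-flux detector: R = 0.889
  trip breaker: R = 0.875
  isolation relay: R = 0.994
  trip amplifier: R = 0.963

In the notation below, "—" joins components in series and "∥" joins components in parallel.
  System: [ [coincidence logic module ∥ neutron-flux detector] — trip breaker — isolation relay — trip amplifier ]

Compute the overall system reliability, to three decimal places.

Parallel (coincidence logic module and neutron-flux detector): 1 − (1 − 0.88000)(1 − 0.88900) = 0.98668
Series ([0.98668], trip breaker, isolation relay, and trip amplifier): 0.98668 × 0.87500 × 0.99400 × 0.96300 = 0.826

0.826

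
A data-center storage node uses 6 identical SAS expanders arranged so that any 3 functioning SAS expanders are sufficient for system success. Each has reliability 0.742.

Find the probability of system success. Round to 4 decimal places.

R = Σ_{i=3}^{6} C(6,i) p^i (1−p)^{6−i} with p = 0.742
C(6,3)·0.742^3·0.258^3 = 0.140314
C(6,4)·0.742^4·0.258^2 = 0.302654
C(6,5)·0.742^5·0.258^1 = 0.348169
C(6,6)·0.742^6·0.258^0 = 0.166887
Sum = 0.9580

0.9580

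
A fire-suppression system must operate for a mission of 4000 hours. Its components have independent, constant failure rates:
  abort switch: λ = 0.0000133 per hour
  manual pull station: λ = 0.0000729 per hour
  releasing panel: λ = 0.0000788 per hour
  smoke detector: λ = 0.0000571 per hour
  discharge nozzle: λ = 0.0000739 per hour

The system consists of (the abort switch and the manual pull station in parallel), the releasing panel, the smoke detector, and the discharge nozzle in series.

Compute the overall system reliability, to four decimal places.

R(abort switch) = exp(−0.0000133 × 4000) = 0.948190
R(manual pull station) = exp(−0.0000729 × 4000) = 0.747067
R(releasing panel) = exp(−0.0000788 × 4000) = 0.729643
R(smoke detector) = exp(−0.0000571 × 4000) = 0.795806
R(discharge nozzle) = exp(−0.0000739 × 4000) = 0.744085
Parallel (abort switch and manual pull station): 1 − (1 − 0.948190)(1 − 0.747067) = 0.986896
Series ([0.986896], releasing panel, smoke detector, and discharge nozzle): 0.986896 × 0.729643 × 0.795806 × 0.744085 = 0.4264

0.4264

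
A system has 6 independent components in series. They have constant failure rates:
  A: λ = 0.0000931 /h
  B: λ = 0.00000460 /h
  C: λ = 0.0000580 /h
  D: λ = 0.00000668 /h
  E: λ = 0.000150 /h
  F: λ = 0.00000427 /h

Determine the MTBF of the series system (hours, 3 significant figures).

Series of exponential components: λ_sys = Σ λ_i
λ_sys = 0.0000931 + 0.00000460 + 0.0000580 + 0.00000668 + 0.000150 + 0.00000427 = 3.1665e-04 /h
MTBF = 1 / λ_sys = 3160 h

3160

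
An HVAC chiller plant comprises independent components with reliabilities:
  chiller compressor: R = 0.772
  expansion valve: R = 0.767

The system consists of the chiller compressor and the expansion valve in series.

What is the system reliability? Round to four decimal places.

0.5921

Series (chiller compressor and expansion valve): 0.772000 × 0.767000 = 0.5921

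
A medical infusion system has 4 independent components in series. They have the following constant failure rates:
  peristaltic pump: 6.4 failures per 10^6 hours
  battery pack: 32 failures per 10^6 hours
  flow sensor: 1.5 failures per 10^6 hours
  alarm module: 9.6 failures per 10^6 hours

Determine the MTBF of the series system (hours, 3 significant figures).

20200

Series of exponential components: λ_sys = Σ λ_i
λ_sys = 0.0000064 + 0.000032 + 0.0000015 + 0.0000096 = 4.9500e-05 /h
MTBF = 1 / λ_sys = 20200 h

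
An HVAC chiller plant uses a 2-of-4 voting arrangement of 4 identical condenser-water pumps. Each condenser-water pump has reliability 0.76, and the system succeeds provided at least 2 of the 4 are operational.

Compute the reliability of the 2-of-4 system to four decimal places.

0.9547

R = Σ_{i=2}^{4} C(4,i) p^i (1−p)^{4−i} with p = 0.76
C(4,2)·0.76^2·0.24^2 = 0.199619
C(4,3)·0.76^3·0.24^1 = 0.421417
C(4,4)·0.76^4·0.24^0 = 0.333622
Sum = 0.9547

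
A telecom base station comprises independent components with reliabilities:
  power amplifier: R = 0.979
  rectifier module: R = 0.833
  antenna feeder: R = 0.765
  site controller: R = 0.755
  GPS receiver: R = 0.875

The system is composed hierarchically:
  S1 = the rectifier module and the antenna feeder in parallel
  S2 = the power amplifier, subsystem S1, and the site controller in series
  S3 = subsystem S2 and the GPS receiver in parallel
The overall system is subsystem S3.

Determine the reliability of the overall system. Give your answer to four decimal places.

Parallel (rectifier module and antenna feeder): 1 − (1 − 0.833000)(1 − 0.765000) = 0.960755
Series (power amplifier, [0.960755], and site controller): 0.979000 × 0.960755 × 0.755000 = 0.710137
Parallel ([0.710137] and GPS receiver): 1 − (1 − 0.710137)(1 − 0.875000) = 0.9638

0.9638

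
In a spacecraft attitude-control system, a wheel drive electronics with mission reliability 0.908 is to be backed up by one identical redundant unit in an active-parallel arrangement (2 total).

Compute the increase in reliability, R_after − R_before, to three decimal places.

0.084

R_before = 0.908
R_after = 1 − (1 − 0.908)^2 = 0.992
ΔR = 0.992 − 0.908 = 0.084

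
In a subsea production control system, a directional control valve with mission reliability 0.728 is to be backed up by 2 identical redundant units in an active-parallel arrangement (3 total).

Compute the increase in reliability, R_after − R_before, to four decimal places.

0.2519

R_before = 0.728
R_after = 1 − (1 − 0.728)^3 = 0.9799
ΔR = 0.9799 − 0.728 = 0.2519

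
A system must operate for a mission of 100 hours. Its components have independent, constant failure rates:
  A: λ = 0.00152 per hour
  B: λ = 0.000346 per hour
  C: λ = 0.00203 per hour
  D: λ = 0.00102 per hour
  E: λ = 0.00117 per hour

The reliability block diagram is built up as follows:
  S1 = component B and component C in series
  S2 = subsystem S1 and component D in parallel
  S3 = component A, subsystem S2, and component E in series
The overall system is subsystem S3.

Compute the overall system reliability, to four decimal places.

0.7485

R(A) = exp(−0.00152 × 100) = 0.858988
R(B) = exp(−0.000346 × 100) = 0.965992
R(C) = exp(−0.00203 × 100) = 0.816278
R(D) = exp(−0.00102 × 100) = 0.903030
R(E) = exp(−0.00117 × 100) = 0.889585
Series (B and C): 0.965992 × 0.816278 = 0.788518
Parallel ([0.788518] and D): 1 − (1 − 0.788518)(1 − 0.903030) = 0.979493
Series (A, [0.979493], and E): 0.858988 × 0.979493 × 0.889585 = 0.7485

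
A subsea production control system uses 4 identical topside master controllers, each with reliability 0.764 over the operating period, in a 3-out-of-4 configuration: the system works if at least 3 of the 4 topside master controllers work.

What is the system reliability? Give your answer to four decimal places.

0.7617

R = Σ_{i=3}^{4} C(4,i) p^i (1−p)^{4−i} with p = 0.764
C(4,3)·0.764^3·0.236^1 = 0.420971
C(4,4)·0.764^4·0.236^0 = 0.340701
Sum = 0.7617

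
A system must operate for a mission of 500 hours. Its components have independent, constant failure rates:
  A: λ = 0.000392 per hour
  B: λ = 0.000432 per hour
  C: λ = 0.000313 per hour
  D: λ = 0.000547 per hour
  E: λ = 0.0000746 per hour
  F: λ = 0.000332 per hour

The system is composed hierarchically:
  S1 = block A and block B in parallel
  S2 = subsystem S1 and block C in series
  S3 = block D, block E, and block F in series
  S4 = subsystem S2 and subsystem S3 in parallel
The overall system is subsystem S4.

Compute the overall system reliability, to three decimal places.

0.934

R(A) = exp(−0.000392 × 500) = 0.82201
R(B) = exp(−0.000432 × 500) = 0.80574
R(C) = exp(−0.000313 × 500) = 0.85513
R(D) = exp(−0.000547 × 500) = 0.76071
R(E) = exp(−0.0000746 × 500) = 0.96339
R(F) = exp(−0.000332 × 500) = 0.84705
Parallel (A and B): 1 − (1 − 0.82201)(1 − 0.80574) = 0.96542
Series ([0.96542] and C): 0.96542 × 0.85513 = 0.82556
Series (D, E, and F): 0.76071 × 0.96339 × 0.84705 = 0.62077
Parallel ([0.82556] and [0.62077]): 1 − (1 − 0.82556)(1 − 0.62077) = 0.934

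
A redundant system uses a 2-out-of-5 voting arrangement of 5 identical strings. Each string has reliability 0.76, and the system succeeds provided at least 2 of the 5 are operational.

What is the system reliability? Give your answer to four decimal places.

R = Σ_{i=2}^{5} C(5,i) p^i (1−p)^{5−i} with p = 0.76
C(5,2)·0.76^2·0.24^3 = 0.079847
C(5,3)·0.76^3·0.24^2 = 0.252850
C(5,4)·0.76^4·0.24^1 = 0.400346
C(5,5)·0.76^5·0.24^0 = 0.253553
Sum = 0.9866

0.9866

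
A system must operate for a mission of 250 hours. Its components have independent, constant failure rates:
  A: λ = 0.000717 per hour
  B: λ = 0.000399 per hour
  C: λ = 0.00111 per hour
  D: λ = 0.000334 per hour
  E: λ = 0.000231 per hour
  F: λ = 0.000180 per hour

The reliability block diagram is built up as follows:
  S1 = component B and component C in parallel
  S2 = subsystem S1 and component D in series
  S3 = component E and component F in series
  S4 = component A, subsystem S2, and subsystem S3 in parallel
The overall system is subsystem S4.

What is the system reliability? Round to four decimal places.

0.9984

R(A) = exp(−0.000717 × 250) = 0.835897
R(B) = exp(−0.000399 × 250) = 0.905064
R(C) = exp(−0.00111 × 250) = 0.757676
R(D) = exp(−0.000334 × 250) = 0.919891
R(E) = exp(−0.000231 × 250) = 0.943886
R(F) = exp(−0.000180 × 250) = 0.955997
Parallel (B and C): 1 − (1 − 0.905064)(1 − 0.757676) = 0.976995
Series ([0.976995] and D): 0.976995 × 0.919891 = 0.898729
Series (E and F): 0.943886 × 0.955997 = 0.902352
Parallel (A, [0.898729], and [0.902352]): 1 − (1 − 0.835897)(1 − 0.898729)(1 − 0.902352) = 0.9984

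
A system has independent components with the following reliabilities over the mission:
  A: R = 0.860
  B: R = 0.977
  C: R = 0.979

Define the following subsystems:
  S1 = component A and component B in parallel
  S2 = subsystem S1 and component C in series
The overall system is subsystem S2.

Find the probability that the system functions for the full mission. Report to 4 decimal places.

Parallel (A and B): 1 − (1 − 0.860000)(1 − 0.977000) = 0.996780
Series ([0.996780] and C): 0.996780 × 0.979000 = 0.9758

0.9758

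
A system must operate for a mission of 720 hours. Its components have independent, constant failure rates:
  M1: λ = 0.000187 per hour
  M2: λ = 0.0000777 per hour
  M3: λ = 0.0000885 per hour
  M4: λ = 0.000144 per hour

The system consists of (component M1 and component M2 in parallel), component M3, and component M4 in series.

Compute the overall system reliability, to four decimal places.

0.8401

R(M1) = exp(−0.000187 × 720) = 0.874031
R(M2) = exp(−0.0000777 × 720) = 0.945592
R(M3) = exp(−0.0000885 × 720) = 0.938268
R(M4) = exp(−0.000144 × 720) = 0.901514
Parallel (M1 and M2): 1 − (1 − 0.874031)(1 − 0.945592) = 0.993146
Series ([0.993146], M3, and M4): 0.993146 × 0.938268 × 0.901514 = 0.8401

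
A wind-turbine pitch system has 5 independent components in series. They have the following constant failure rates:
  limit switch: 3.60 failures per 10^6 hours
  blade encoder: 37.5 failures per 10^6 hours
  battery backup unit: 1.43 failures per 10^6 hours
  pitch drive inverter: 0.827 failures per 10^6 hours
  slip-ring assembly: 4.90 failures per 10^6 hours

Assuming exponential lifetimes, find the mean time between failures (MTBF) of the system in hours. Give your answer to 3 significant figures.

Series of exponential components: λ_sys = Σ λ_i
λ_sys = 0.00000360 + 0.0000375 + 0.00000143 + 0.000000827 + 0.00000490 = 4.8257e-05 /h
MTBF = 1 / λ_sys = 20700 h

20700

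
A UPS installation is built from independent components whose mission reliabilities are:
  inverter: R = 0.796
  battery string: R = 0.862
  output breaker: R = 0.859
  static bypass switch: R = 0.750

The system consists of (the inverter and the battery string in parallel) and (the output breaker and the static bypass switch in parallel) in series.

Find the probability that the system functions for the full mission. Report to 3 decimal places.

Parallel (inverter and battery string): 1 − (1 − 0.79600)(1 − 0.86200) = 0.97185
Parallel (output breaker and static bypass switch): 1 − (1 − 0.85900)(1 − 0.75000) = 0.96475
Series ([0.97185] and [0.96475]): 0.97185 × 0.96475 = 0.938

0.938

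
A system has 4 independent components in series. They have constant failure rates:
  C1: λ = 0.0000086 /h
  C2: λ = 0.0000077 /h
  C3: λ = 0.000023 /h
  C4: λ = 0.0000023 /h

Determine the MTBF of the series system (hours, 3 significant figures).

Series of exponential components: λ_sys = Σ λ_i
λ_sys = 0.0000086 + 0.0000077 + 0.000023 + 0.0000023 = 4.1600e-05 /h
MTBF = 1 / λ_sys = 24000 h

24000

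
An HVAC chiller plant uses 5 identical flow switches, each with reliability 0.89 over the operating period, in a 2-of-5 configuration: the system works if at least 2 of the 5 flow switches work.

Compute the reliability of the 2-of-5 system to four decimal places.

0.9993

R = Σ_{i=2}^{5} C(5,i) p^i (1−p)^{5−i} with p = 0.89
C(5,2)·0.89^2·0.11^3 = 0.010543
C(5,3)·0.89^3·0.11^2 = 0.085301
C(5,4)·0.89^4·0.11^1 = 0.345082
C(5,5)·0.89^5·0.11^0 = 0.558406
Sum = 0.9993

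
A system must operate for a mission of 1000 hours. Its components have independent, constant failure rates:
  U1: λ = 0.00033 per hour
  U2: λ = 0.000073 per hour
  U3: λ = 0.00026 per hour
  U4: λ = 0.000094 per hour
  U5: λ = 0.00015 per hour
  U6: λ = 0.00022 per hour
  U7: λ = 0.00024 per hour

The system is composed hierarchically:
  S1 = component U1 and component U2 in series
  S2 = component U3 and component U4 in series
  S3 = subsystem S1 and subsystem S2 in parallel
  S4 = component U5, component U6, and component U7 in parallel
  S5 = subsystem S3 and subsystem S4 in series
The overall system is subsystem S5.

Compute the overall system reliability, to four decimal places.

R(U1) = exp(−0.00033 × 1000) = 0.718924
R(U2) = exp(−0.000073 × 1000) = 0.929601
R(U3) = exp(−0.00026 × 1000) = 0.771052
R(U4) = exp(−0.000094 × 1000) = 0.910283
R(U5) = exp(−0.00015 × 1000) = 0.860708
R(U6) = exp(−0.00022 × 1000) = 0.802519
R(U7) = exp(−0.00024 × 1000) = 0.786628
Series (U1 and U2): 0.718924 × 0.929601 = 0.668312
Series (U3 and U4): 0.771052 × 0.910283 = 0.701876
Parallel ([0.668312] and [0.701876]): 1 − (1 − 0.668312)(1 − 0.701876) = 0.901116
Parallel (U5, U6, and U7): 1 − (1 − 0.860708)(1 − 0.802519)(1 − 0.786628) = 0.994131
Series ([0.901116] and [0.994131]): 0.901116 × 0.994131 = 0.8958

0.8958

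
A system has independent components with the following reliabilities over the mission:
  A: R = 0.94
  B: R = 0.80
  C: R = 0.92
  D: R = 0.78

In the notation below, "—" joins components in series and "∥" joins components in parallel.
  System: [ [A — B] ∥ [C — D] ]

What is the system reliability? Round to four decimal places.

Series (A and B): 0.940000 × 0.800000 = 0.752000
Series (C and D): 0.920000 × 0.780000 = 0.717600
Parallel ([0.752000] and [0.717600]): 1 − (1 − 0.752000)(1 − 0.717600) = 0.9300

0.9300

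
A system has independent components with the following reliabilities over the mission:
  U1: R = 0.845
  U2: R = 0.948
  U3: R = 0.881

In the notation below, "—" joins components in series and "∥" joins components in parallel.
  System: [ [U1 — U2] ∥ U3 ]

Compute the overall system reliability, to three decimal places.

Series (U1 and U2): 0.84500 × 0.94800 = 0.80106
Parallel ([0.80106] and U3): 1 − (1 − 0.80106)(1 − 0.88100) = 0.976

0.976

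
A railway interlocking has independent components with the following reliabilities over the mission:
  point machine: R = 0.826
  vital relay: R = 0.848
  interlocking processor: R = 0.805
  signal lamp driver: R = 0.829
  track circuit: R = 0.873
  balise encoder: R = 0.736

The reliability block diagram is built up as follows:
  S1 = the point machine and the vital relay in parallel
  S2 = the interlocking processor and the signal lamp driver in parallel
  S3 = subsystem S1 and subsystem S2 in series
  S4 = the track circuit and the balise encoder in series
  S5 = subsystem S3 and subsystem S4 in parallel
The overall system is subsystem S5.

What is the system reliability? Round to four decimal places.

Parallel (point machine and vital relay): 1 − (1 − 0.826000)(1 − 0.848000) = 0.973552
Parallel (interlocking processor and signal lamp driver): 1 − (1 − 0.805000)(1 − 0.829000) = 0.966655
Series ([0.973552] and [0.966655]): 0.973552 × 0.966655 = 0.941089
Series (track circuit and balise encoder): 0.873000 × 0.736000 = 0.642528
Parallel ([0.941089] and [0.642528]): 1 − (1 − 0.941089)(1 − 0.642528) = 0.9789

0.9789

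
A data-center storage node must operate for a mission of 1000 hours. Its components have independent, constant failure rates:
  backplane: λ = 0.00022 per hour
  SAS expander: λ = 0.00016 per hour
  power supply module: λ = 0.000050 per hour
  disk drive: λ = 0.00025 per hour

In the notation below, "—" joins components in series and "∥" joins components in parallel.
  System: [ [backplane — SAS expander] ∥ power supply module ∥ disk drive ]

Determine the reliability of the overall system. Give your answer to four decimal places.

R(backplane) = exp(−0.00022 × 1000) = 0.802519
R(SAS expander) = exp(−0.00016 × 1000) = 0.852144
R(power supply module) = exp(−0.000050 × 1000) = 0.951229
R(disk drive) = exp(−0.00025 × 1000) = 0.778801
Series (backplane and SAS expander): 0.802519 × 0.852144 = 0.683862
Parallel ([0.683862], power supply module, and disk drive): 1 − (1 − 0.683862)(1 − 0.951229)(1 − 0.778801) = 0.9966

0.9966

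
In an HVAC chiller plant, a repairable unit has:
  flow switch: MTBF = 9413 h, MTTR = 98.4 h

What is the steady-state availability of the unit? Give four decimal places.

0.9897

A(flow switch) = MTBF/(MTBF+MTTR) = 9413/(9413+98.4) = 0.9897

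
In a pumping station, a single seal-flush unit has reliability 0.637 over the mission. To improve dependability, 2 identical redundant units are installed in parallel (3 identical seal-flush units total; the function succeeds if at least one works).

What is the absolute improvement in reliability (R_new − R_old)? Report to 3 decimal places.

R_before = 0.637
R_after = 1 − (1 − 0.637)^3 = 0.952
ΔR = 0.952 − 0.637 = 0.315

0.315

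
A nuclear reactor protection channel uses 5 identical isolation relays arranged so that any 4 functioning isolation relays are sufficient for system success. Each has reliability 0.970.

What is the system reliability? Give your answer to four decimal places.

0.9915

R = Σ_{i=4}^{5} C(5,i) p^i (1−p)^{5−i} with p = 0.970
C(5,4)·0.970^4·0.030^1 = 0.132794
C(5,5)·0.970^5·0.030^0 = 0.858734
Sum = 0.9915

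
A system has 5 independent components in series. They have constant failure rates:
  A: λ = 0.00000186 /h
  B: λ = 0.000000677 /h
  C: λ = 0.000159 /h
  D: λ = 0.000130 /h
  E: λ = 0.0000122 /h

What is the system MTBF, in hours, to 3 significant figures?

3290

Series of exponential components: λ_sys = Σ λ_i
λ_sys = 0.00000186 + 0.000000677 + 0.000159 + 0.000130 + 0.0000122 = 3.0374e-04 /h
MTBF = 1 / λ_sys = 3290 h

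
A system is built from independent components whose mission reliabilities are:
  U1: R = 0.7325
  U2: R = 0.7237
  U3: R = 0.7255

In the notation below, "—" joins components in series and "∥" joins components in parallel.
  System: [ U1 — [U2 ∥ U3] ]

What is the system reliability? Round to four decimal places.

0.6769

Parallel (U2 and U3): 1 − (1 − 0.723700)(1 − 0.725500) = 0.924156
Series (U1 and [0.924156]): 0.732500 × 0.924156 = 0.6769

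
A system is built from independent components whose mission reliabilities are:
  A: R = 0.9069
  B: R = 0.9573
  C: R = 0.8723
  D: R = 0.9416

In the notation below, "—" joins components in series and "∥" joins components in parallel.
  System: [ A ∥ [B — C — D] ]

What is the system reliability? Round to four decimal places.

Series (B, C, and D): 0.957300 × 0.872300 × 0.941600 = 0.786286
Parallel (A and [0.786286]): 1 − (1 − 0.906900)(1 − 0.786286) = 0.9801

0.9801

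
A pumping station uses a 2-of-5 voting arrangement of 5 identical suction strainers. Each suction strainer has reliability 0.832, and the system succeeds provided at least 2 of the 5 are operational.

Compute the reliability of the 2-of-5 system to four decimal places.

0.9966

R = Σ_{i=2}^{5} C(5,i) p^i (1−p)^{5−i} with p = 0.832
C(5,2)·0.832^2·0.168^3 = 0.032823
C(5,3)·0.832^3·0.168^2 = 0.162551
C(5,4)·0.832^4·0.168^1 = 0.402506
C(5,5)·0.832^5·0.168^0 = 0.398673
Sum = 0.9966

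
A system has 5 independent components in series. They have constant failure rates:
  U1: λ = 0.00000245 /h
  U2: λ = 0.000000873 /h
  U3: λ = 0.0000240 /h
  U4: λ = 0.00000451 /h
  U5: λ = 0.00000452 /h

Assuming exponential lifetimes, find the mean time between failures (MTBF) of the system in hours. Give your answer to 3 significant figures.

27500

Series of exponential components: λ_sys = Σ λ_i
λ_sys = 0.00000245 + 0.000000873 + 0.0000240 + 0.00000451 + 0.00000452 = 3.6353e-05 /h
MTBF = 1 / λ_sys = 27500 h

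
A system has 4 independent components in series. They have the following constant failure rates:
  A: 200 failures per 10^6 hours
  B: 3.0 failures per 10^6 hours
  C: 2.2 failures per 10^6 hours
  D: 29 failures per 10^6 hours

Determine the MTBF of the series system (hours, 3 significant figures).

4270

Series of exponential components: λ_sys = Σ λ_i
λ_sys = 0.00020 + 0.0000030 + 0.0000022 + 0.000029 = 2.3420e-04 /h
MTBF = 1 / λ_sys = 4270 h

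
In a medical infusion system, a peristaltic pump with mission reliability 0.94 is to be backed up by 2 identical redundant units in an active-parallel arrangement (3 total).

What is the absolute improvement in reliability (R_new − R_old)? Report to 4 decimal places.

0.0598

R_before = 0.94
R_after = 1 − (1 − 0.94)^3 = 0.9998
ΔR = 0.9998 − 0.94 = 0.0598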